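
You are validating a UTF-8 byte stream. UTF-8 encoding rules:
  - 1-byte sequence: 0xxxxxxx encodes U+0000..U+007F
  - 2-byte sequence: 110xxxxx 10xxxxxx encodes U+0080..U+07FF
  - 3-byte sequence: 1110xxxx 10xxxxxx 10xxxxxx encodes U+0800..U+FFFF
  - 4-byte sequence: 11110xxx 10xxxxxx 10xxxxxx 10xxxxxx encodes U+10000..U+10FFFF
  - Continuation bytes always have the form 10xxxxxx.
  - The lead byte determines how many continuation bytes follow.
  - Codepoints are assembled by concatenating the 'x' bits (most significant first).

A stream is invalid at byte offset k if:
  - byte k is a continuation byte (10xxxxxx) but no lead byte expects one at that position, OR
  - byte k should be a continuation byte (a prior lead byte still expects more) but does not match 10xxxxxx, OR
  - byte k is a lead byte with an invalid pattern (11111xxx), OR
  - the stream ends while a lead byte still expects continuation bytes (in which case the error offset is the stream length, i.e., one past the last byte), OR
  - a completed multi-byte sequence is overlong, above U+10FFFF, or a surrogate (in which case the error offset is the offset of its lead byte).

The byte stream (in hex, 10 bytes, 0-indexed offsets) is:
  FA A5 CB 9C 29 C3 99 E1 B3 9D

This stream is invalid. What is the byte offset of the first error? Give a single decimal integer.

Answer: 0

Derivation:
Byte[0]=FA: INVALID lead byte (not 0xxx/110x/1110/11110)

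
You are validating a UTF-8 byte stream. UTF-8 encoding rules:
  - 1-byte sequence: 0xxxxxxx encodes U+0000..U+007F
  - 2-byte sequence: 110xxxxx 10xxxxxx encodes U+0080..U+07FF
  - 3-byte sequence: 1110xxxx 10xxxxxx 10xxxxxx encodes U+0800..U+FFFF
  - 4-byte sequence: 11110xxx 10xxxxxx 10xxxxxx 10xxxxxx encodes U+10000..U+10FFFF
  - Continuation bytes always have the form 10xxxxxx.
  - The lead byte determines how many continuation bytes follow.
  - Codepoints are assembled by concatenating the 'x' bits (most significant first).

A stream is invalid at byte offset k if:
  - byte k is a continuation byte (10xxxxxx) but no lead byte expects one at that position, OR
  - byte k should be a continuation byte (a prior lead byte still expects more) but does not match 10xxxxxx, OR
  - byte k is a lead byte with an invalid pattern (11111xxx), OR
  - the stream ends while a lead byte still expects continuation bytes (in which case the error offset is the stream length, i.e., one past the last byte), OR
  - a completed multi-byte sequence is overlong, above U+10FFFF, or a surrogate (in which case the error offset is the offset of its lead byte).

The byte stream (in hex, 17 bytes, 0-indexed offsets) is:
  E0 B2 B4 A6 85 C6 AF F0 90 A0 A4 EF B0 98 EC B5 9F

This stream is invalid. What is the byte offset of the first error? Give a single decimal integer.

Answer: 3

Derivation:
Byte[0]=E0: 3-byte lead, need 2 cont bytes. acc=0x0
Byte[1]=B2: continuation. acc=(acc<<6)|0x32=0x32
Byte[2]=B4: continuation. acc=(acc<<6)|0x34=0xCB4
Completed: cp=U+0CB4 (starts at byte 0)
Byte[3]=A6: INVALID lead byte (not 0xxx/110x/1110/11110)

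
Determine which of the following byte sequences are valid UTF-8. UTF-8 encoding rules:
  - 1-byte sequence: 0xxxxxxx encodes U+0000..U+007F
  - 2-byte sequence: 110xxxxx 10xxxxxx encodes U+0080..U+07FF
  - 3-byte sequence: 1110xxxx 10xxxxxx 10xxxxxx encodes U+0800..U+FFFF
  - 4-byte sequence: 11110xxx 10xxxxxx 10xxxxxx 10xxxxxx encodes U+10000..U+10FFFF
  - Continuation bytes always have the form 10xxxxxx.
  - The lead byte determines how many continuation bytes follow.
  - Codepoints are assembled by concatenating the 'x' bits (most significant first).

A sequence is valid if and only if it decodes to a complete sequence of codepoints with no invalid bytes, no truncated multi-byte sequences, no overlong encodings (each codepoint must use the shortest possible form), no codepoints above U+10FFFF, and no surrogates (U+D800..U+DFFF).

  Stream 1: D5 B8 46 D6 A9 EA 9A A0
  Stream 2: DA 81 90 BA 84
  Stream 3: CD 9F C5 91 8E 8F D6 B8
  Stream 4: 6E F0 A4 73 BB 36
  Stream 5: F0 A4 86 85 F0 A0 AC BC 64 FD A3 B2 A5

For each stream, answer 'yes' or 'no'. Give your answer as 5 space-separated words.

Stream 1: decodes cleanly. VALID
Stream 2: error at byte offset 2. INVALID
Stream 3: error at byte offset 4. INVALID
Stream 4: error at byte offset 3. INVALID
Stream 5: error at byte offset 9. INVALID

Answer: yes no no no no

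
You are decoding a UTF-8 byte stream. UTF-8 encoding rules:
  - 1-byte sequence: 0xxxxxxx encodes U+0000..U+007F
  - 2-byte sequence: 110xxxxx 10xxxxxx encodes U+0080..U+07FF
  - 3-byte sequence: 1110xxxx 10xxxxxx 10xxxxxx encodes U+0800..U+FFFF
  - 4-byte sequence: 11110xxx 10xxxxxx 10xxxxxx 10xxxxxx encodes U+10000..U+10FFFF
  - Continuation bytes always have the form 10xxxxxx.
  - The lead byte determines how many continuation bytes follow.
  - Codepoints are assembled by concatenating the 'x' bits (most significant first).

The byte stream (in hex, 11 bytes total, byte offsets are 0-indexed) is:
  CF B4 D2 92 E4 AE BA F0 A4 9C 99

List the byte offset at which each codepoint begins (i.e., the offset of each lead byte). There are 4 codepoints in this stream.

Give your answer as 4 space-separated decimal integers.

Answer: 0 2 4 7

Derivation:
Byte[0]=CF: 2-byte lead, need 1 cont bytes. acc=0xF
Byte[1]=B4: continuation. acc=(acc<<6)|0x34=0x3F4
Completed: cp=U+03F4 (starts at byte 0)
Byte[2]=D2: 2-byte lead, need 1 cont bytes. acc=0x12
Byte[3]=92: continuation. acc=(acc<<6)|0x12=0x492
Completed: cp=U+0492 (starts at byte 2)
Byte[4]=E4: 3-byte lead, need 2 cont bytes. acc=0x4
Byte[5]=AE: continuation. acc=(acc<<6)|0x2E=0x12E
Byte[6]=BA: continuation. acc=(acc<<6)|0x3A=0x4BBA
Completed: cp=U+4BBA (starts at byte 4)
Byte[7]=F0: 4-byte lead, need 3 cont bytes. acc=0x0
Byte[8]=A4: continuation. acc=(acc<<6)|0x24=0x24
Byte[9]=9C: continuation. acc=(acc<<6)|0x1C=0x91C
Byte[10]=99: continuation. acc=(acc<<6)|0x19=0x24719
Completed: cp=U+24719 (starts at byte 7)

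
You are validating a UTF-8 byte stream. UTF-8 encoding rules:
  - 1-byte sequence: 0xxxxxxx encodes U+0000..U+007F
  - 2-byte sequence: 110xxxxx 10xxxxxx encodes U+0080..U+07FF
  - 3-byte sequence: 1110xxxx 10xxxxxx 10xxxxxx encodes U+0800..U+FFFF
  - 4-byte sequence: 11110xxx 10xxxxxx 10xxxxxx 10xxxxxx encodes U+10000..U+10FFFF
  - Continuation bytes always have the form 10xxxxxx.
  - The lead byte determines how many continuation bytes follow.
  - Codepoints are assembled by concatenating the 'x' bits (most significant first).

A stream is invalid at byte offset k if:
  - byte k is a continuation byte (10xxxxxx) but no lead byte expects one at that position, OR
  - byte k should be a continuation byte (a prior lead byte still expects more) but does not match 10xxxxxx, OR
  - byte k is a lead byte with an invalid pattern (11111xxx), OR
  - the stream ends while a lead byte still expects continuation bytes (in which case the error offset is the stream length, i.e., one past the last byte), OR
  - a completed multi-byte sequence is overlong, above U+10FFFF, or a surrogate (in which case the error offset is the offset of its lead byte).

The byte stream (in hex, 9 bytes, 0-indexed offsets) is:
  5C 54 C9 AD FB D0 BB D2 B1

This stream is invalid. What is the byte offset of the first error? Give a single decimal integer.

Answer: 4

Derivation:
Byte[0]=5C: 1-byte ASCII. cp=U+005C
Byte[1]=54: 1-byte ASCII. cp=U+0054
Byte[2]=C9: 2-byte lead, need 1 cont bytes. acc=0x9
Byte[3]=AD: continuation. acc=(acc<<6)|0x2D=0x26D
Completed: cp=U+026D (starts at byte 2)
Byte[4]=FB: INVALID lead byte (not 0xxx/110x/1110/11110)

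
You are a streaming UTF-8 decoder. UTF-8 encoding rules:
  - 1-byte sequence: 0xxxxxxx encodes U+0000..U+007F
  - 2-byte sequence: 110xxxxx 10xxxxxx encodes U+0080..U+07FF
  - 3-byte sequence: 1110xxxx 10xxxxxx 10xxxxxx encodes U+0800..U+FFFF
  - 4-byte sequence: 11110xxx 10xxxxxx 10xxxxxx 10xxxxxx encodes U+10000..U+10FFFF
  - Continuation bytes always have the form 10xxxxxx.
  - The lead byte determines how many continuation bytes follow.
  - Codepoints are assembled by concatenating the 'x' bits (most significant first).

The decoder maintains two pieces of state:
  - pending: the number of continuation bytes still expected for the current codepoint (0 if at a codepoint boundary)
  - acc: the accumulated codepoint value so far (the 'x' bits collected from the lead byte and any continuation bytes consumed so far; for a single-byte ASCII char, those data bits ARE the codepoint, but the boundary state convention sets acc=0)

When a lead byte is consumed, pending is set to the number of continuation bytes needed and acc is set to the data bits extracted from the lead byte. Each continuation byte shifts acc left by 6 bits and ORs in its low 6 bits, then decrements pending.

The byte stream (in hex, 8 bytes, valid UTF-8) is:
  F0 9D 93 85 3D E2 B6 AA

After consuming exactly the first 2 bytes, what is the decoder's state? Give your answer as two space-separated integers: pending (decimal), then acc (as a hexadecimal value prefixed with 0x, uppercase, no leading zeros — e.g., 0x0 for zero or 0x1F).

Byte[0]=F0: 4-byte lead. pending=3, acc=0x0
Byte[1]=9D: continuation. acc=(acc<<6)|0x1D=0x1D, pending=2

Answer: 2 0x1D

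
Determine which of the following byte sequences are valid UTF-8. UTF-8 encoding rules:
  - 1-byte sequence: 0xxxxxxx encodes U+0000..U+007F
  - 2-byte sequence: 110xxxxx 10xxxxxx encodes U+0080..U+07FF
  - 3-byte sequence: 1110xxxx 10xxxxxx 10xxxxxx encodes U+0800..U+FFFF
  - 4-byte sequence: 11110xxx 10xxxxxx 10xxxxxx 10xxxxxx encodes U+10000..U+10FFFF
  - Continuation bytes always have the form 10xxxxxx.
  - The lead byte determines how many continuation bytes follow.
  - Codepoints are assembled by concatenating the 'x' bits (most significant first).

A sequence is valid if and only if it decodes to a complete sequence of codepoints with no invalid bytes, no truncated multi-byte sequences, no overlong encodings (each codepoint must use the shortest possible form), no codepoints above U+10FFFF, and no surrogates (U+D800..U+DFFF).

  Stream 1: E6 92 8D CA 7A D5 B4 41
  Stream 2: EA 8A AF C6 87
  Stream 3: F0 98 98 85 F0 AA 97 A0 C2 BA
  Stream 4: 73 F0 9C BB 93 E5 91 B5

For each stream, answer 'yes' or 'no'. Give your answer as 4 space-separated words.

Answer: no yes yes yes

Derivation:
Stream 1: error at byte offset 4. INVALID
Stream 2: decodes cleanly. VALID
Stream 3: decodes cleanly. VALID
Stream 4: decodes cleanly. VALID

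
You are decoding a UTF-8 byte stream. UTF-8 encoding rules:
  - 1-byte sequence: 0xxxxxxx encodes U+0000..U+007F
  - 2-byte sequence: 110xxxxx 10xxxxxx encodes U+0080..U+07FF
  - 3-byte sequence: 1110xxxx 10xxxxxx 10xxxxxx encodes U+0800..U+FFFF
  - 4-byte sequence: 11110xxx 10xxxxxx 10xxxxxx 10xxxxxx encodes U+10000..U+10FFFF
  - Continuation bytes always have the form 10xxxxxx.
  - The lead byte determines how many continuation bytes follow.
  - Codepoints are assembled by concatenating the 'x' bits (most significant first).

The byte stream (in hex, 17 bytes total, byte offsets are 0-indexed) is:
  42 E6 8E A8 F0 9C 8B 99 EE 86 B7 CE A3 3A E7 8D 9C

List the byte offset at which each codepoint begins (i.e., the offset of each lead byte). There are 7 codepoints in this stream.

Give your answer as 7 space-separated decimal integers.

Answer: 0 1 4 8 11 13 14

Derivation:
Byte[0]=42: 1-byte ASCII. cp=U+0042
Byte[1]=E6: 3-byte lead, need 2 cont bytes. acc=0x6
Byte[2]=8E: continuation. acc=(acc<<6)|0x0E=0x18E
Byte[3]=A8: continuation. acc=(acc<<6)|0x28=0x63A8
Completed: cp=U+63A8 (starts at byte 1)
Byte[4]=F0: 4-byte lead, need 3 cont bytes. acc=0x0
Byte[5]=9C: continuation. acc=(acc<<6)|0x1C=0x1C
Byte[6]=8B: continuation. acc=(acc<<6)|0x0B=0x70B
Byte[7]=99: continuation. acc=(acc<<6)|0x19=0x1C2D9
Completed: cp=U+1C2D9 (starts at byte 4)
Byte[8]=EE: 3-byte lead, need 2 cont bytes. acc=0xE
Byte[9]=86: continuation. acc=(acc<<6)|0x06=0x386
Byte[10]=B7: continuation. acc=(acc<<6)|0x37=0xE1B7
Completed: cp=U+E1B7 (starts at byte 8)
Byte[11]=CE: 2-byte lead, need 1 cont bytes. acc=0xE
Byte[12]=A3: continuation. acc=(acc<<6)|0x23=0x3A3
Completed: cp=U+03A3 (starts at byte 11)
Byte[13]=3A: 1-byte ASCII. cp=U+003A
Byte[14]=E7: 3-byte lead, need 2 cont bytes. acc=0x7
Byte[15]=8D: continuation. acc=(acc<<6)|0x0D=0x1CD
Byte[16]=9C: continuation. acc=(acc<<6)|0x1C=0x735C
Completed: cp=U+735C (starts at byte 14)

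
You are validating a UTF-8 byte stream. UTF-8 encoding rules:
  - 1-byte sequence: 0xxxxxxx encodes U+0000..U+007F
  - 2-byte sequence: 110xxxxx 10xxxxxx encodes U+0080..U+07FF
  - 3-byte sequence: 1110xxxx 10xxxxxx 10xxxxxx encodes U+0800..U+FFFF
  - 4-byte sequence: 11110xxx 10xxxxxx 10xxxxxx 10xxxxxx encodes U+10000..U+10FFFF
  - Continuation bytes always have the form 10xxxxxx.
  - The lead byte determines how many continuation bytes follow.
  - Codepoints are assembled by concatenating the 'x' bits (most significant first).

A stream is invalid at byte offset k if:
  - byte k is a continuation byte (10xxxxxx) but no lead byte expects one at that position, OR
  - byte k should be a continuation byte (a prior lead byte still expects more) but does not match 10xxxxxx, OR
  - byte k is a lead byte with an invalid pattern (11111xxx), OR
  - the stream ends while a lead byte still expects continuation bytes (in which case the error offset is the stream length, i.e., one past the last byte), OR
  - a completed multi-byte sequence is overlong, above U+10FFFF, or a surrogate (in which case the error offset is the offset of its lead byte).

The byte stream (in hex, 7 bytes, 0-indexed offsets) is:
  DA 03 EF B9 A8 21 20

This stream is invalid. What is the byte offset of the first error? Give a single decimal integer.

Byte[0]=DA: 2-byte lead, need 1 cont bytes. acc=0x1A
Byte[1]=03: expected 10xxxxxx continuation. INVALID

Answer: 1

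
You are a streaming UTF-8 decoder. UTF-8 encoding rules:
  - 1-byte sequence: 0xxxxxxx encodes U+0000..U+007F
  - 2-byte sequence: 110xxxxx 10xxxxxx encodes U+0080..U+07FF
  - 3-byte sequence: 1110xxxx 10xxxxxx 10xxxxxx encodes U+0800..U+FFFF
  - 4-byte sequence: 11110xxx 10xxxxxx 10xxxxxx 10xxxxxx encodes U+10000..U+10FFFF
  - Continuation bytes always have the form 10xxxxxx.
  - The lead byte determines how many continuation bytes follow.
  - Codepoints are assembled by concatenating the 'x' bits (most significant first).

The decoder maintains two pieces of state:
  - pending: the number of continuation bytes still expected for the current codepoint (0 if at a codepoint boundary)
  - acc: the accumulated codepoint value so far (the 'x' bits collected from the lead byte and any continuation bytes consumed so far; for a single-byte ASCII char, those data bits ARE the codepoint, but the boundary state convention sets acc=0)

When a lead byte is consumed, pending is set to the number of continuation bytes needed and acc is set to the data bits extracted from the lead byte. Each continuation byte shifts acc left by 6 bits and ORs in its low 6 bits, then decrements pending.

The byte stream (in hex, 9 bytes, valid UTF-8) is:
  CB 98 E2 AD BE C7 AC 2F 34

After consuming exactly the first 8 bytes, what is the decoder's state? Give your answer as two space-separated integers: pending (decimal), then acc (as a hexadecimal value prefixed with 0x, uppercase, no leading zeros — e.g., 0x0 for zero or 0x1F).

Byte[0]=CB: 2-byte lead. pending=1, acc=0xB
Byte[1]=98: continuation. acc=(acc<<6)|0x18=0x2D8, pending=0
Byte[2]=E2: 3-byte lead. pending=2, acc=0x2
Byte[3]=AD: continuation. acc=(acc<<6)|0x2D=0xAD, pending=1
Byte[4]=BE: continuation. acc=(acc<<6)|0x3E=0x2B7E, pending=0
Byte[5]=C7: 2-byte lead. pending=1, acc=0x7
Byte[6]=AC: continuation. acc=(acc<<6)|0x2C=0x1EC, pending=0
Byte[7]=2F: 1-byte. pending=0, acc=0x0

Answer: 0 0x0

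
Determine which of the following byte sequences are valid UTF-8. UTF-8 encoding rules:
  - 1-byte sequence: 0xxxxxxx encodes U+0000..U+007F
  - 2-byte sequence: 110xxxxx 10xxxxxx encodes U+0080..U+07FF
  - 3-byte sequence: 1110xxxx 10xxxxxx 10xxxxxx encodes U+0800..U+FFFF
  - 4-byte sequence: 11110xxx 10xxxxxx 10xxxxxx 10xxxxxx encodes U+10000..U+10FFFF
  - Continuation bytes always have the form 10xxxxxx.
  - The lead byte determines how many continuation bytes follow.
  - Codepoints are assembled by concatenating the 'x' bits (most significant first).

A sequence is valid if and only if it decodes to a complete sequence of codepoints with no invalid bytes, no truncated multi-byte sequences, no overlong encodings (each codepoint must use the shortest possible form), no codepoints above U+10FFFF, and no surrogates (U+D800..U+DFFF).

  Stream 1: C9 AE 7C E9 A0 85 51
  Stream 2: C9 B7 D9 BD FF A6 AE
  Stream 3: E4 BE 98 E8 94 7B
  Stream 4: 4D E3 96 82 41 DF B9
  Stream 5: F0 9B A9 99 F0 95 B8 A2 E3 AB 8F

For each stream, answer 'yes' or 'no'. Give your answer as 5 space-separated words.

Stream 1: decodes cleanly. VALID
Stream 2: error at byte offset 4. INVALID
Stream 3: error at byte offset 5. INVALID
Stream 4: decodes cleanly. VALID
Stream 5: decodes cleanly. VALID

Answer: yes no no yes yes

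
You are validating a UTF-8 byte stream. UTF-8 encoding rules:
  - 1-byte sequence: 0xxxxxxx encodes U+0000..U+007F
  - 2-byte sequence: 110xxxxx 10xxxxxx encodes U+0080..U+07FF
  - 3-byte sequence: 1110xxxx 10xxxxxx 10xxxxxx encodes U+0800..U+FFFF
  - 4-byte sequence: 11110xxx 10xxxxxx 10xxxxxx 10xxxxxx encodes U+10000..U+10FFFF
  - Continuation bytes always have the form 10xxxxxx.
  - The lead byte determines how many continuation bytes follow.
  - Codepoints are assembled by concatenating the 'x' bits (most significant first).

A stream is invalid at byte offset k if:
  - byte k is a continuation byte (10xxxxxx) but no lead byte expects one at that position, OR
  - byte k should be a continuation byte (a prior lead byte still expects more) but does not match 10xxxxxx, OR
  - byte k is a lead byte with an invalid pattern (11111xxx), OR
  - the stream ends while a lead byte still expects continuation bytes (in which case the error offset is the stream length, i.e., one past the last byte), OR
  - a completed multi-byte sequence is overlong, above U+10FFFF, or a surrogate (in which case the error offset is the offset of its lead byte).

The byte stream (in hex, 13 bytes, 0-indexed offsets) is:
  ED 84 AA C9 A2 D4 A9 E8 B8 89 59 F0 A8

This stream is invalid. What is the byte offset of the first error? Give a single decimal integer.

Answer: 13

Derivation:
Byte[0]=ED: 3-byte lead, need 2 cont bytes. acc=0xD
Byte[1]=84: continuation. acc=(acc<<6)|0x04=0x344
Byte[2]=AA: continuation. acc=(acc<<6)|0x2A=0xD12A
Completed: cp=U+D12A (starts at byte 0)
Byte[3]=C9: 2-byte lead, need 1 cont bytes. acc=0x9
Byte[4]=A2: continuation. acc=(acc<<6)|0x22=0x262
Completed: cp=U+0262 (starts at byte 3)
Byte[5]=D4: 2-byte lead, need 1 cont bytes. acc=0x14
Byte[6]=A9: continuation. acc=(acc<<6)|0x29=0x529
Completed: cp=U+0529 (starts at byte 5)
Byte[7]=E8: 3-byte lead, need 2 cont bytes. acc=0x8
Byte[8]=B8: continuation. acc=(acc<<6)|0x38=0x238
Byte[9]=89: continuation. acc=(acc<<6)|0x09=0x8E09
Completed: cp=U+8E09 (starts at byte 7)
Byte[10]=59: 1-byte ASCII. cp=U+0059
Byte[11]=F0: 4-byte lead, need 3 cont bytes. acc=0x0
Byte[12]=A8: continuation. acc=(acc<<6)|0x28=0x28
Byte[13]: stream ended, expected continuation. INVALID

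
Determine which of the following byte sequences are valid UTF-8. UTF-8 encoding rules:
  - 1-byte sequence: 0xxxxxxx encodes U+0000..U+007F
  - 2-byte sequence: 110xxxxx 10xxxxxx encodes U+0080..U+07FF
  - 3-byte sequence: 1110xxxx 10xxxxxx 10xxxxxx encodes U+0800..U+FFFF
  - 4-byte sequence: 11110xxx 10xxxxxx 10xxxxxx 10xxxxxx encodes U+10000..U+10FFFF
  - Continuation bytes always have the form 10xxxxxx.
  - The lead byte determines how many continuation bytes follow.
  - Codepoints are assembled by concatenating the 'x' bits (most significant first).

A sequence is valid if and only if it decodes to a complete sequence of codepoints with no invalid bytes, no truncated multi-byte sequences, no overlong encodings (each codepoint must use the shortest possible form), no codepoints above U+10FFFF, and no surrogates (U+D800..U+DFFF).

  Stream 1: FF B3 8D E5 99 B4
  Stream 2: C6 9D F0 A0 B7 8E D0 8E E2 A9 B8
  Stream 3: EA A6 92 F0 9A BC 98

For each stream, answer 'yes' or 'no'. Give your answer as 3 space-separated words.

Stream 1: error at byte offset 0. INVALID
Stream 2: decodes cleanly. VALID
Stream 3: decodes cleanly. VALID

Answer: no yes yes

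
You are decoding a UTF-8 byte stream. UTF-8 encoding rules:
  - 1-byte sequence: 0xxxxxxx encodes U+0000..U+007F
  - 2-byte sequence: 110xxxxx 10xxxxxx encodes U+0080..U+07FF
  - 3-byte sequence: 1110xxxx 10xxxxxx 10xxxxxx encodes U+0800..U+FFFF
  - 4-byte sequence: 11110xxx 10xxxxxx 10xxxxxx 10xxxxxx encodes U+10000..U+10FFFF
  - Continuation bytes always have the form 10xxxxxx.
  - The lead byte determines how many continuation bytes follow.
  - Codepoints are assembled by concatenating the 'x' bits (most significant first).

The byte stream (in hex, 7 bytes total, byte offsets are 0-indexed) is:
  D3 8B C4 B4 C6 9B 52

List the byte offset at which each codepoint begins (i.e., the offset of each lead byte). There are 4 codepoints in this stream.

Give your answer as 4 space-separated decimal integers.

Byte[0]=D3: 2-byte lead, need 1 cont bytes. acc=0x13
Byte[1]=8B: continuation. acc=(acc<<6)|0x0B=0x4CB
Completed: cp=U+04CB (starts at byte 0)
Byte[2]=C4: 2-byte lead, need 1 cont bytes. acc=0x4
Byte[3]=B4: continuation. acc=(acc<<6)|0x34=0x134
Completed: cp=U+0134 (starts at byte 2)
Byte[4]=C6: 2-byte lead, need 1 cont bytes. acc=0x6
Byte[5]=9B: continuation. acc=(acc<<6)|0x1B=0x19B
Completed: cp=U+019B (starts at byte 4)
Byte[6]=52: 1-byte ASCII. cp=U+0052

Answer: 0 2 4 6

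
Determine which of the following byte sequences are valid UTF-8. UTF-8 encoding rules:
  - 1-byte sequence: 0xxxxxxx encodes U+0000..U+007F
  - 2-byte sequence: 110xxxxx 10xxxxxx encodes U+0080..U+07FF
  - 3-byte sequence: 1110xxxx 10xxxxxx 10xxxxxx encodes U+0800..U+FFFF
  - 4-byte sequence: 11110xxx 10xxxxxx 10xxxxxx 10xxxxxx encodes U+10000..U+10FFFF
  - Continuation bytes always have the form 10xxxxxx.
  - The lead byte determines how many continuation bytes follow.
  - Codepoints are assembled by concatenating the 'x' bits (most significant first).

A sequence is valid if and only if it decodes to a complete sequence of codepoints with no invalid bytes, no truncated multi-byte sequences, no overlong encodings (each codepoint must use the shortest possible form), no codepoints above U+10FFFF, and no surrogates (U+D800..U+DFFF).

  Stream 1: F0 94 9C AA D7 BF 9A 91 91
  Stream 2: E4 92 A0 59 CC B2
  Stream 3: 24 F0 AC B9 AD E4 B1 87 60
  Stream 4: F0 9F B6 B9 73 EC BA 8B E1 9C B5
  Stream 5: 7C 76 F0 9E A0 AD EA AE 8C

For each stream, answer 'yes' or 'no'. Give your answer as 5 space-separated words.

Answer: no yes yes yes yes

Derivation:
Stream 1: error at byte offset 6. INVALID
Stream 2: decodes cleanly. VALID
Stream 3: decodes cleanly. VALID
Stream 4: decodes cleanly. VALID
Stream 5: decodes cleanly. VALID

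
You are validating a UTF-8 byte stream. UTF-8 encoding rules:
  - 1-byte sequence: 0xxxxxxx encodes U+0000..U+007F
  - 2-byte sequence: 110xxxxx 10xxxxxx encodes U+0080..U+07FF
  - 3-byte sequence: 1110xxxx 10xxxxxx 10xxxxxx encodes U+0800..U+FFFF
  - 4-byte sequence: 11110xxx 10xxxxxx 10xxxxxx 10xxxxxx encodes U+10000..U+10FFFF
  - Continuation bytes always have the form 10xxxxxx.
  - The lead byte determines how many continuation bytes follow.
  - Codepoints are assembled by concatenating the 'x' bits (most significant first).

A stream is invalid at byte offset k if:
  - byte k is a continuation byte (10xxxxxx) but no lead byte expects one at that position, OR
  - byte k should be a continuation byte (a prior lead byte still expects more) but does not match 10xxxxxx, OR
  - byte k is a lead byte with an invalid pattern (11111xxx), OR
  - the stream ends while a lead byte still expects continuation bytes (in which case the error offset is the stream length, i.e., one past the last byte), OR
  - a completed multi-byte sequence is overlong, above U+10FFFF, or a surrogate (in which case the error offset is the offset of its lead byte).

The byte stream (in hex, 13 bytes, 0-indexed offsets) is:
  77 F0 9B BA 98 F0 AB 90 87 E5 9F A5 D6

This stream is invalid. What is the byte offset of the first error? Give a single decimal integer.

Answer: 13

Derivation:
Byte[0]=77: 1-byte ASCII. cp=U+0077
Byte[1]=F0: 4-byte lead, need 3 cont bytes. acc=0x0
Byte[2]=9B: continuation. acc=(acc<<6)|0x1B=0x1B
Byte[3]=BA: continuation. acc=(acc<<6)|0x3A=0x6FA
Byte[4]=98: continuation. acc=(acc<<6)|0x18=0x1BE98
Completed: cp=U+1BE98 (starts at byte 1)
Byte[5]=F0: 4-byte lead, need 3 cont bytes. acc=0x0
Byte[6]=AB: continuation. acc=(acc<<6)|0x2B=0x2B
Byte[7]=90: continuation. acc=(acc<<6)|0x10=0xAD0
Byte[8]=87: continuation. acc=(acc<<6)|0x07=0x2B407
Completed: cp=U+2B407 (starts at byte 5)
Byte[9]=E5: 3-byte lead, need 2 cont bytes. acc=0x5
Byte[10]=9F: continuation. acc=(acc<<6)|0x1F=0x15F
Byte[11]=A5: continuation. acc=(acc<<6)|0x25=0x57E5
Completed: cp=U+57E5 (starts at byte 9)
Byte[12]=D6: 2-byte lead, need 1 cont bytes. acc=0x16
Byte[13]: stream ended, expected continuation. INVALID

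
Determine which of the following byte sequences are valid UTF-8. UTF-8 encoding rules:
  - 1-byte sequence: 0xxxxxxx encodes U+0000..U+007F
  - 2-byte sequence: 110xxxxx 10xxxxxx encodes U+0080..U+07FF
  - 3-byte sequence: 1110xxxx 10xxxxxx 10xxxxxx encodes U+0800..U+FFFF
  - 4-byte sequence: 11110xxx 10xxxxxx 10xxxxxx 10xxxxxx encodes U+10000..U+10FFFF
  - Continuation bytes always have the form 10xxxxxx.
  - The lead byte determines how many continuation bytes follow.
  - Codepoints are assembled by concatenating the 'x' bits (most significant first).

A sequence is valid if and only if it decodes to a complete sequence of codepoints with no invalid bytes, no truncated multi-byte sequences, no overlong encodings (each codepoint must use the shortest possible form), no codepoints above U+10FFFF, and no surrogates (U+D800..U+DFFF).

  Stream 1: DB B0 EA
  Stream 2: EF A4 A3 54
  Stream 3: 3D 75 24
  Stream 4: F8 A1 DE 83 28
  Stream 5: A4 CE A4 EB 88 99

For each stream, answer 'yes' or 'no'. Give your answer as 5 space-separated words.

Answer: no yes yes no no

Derivation:
Stream 1: error at byte offset 3. INVALID
Stream 2: decodes cleanly. VALID
Stream 3: decodes cleanly. VALID
Stream 4: error at byte offset 0. INVALID
Stream 5: error at byte offset 0. INVALID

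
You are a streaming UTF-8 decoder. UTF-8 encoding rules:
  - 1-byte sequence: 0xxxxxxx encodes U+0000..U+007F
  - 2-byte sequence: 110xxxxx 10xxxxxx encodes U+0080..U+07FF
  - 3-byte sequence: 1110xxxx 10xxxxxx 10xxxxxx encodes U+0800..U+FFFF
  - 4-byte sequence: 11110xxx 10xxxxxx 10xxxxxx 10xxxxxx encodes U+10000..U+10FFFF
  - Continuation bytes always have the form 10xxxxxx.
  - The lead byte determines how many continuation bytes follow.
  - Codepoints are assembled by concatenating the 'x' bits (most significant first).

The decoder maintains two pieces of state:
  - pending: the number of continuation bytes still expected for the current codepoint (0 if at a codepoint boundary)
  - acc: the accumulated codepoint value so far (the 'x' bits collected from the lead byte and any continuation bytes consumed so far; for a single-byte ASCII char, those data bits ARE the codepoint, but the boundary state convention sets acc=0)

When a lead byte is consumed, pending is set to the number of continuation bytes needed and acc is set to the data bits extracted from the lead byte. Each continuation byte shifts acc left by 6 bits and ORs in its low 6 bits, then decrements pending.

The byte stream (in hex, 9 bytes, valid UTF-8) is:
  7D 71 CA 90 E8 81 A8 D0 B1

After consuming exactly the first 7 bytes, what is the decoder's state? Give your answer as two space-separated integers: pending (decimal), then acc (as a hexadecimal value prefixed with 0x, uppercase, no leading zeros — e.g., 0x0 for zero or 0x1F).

Answer: 0 0x8068

Derivation:
Byte[0]=7D: 1-byte. pending=0, acc=0x0
Byte[1]=71: 1-byte. pending=0, acc=0x0
Byte[2]=CA: 2-byte lead. pending=1, acc=0xA
Byte[3]=90: continuation. acc=(acc<<6)|0x10=0x290, pending=0
Byte[4]=E8: 3-byte lead. pending=2, acc=0x8
Byte[5]=81: continuation. acc=(acc<<6)|0x01=0x201, pending=1
Byte[6]=A8: continuation. acc=(acc<<6)|0x28=0x8068, pending=0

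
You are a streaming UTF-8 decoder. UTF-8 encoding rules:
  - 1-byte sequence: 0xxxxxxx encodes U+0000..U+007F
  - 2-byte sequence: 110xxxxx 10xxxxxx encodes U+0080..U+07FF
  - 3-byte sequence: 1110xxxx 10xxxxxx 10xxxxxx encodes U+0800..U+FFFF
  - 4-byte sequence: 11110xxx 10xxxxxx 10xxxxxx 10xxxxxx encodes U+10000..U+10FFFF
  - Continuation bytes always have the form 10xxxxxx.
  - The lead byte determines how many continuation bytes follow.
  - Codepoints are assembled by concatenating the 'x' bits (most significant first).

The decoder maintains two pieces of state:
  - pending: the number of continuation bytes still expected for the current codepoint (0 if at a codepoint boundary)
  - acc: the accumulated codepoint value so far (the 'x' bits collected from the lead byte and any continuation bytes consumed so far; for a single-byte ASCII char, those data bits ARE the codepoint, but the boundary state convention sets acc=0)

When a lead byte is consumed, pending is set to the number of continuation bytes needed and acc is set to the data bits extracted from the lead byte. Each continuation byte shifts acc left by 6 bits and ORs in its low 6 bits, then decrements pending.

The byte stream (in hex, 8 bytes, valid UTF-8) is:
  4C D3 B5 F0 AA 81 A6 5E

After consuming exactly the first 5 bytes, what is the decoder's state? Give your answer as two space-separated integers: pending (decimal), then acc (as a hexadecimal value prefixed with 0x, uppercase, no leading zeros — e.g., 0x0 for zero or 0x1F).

Byte[0]=4C: 1-byte. pending=0, acc=0x0
Byte[1]=D3: 2-byte lead. pending=1, acc=0x13
Byte[2]=B5: continuation. acc=(acc<<6)|0x35=0x4F5, pending=0
Byte[3]=F0: 4-byte lead. pending=3, acc=0x0
Byte[4]=AA: continuation. acc=(acc<<6)|0x2A=0x2A, pending=2

Answer: 2 0x2A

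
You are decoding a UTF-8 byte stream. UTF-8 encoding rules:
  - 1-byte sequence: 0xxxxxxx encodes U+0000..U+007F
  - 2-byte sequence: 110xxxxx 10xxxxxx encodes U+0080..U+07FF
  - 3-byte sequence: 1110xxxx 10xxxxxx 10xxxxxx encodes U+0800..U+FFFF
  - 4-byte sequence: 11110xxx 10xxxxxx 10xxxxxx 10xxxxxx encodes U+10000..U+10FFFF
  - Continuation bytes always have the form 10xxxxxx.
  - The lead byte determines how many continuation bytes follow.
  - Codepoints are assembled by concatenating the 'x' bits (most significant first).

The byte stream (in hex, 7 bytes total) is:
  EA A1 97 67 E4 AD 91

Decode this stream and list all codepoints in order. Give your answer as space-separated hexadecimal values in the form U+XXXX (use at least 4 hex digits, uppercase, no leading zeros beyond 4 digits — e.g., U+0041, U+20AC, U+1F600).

Answer: U+A857 U+0067 U+4B51

Derivation:
Byte[0]=EA: 3-byte lead, need 2 cont bytes. acc=0xA
Byte[1]=A1: continuation. acc=(acc<<6)|0x21=0x2A1
Byte[2]=97: continuation. acc=(acc<<6)|0x17=0xA857
Completed: cp=U+A857 (starts at byte 0)
Byte[3]=67: 1-byte ASCII. cp=U+0067
Byte[4]=E4: 3-byte lead, need 2 cont bytes. acc=0x4
Byte[5]=AD: continuation. acc=(acc<<6)|0x2D=0x12D
Byte[6]=91: continuation. acc=(acc<<6)|0x11=0x4B51
Completed: cp=U+4B51 (starts at byte 4)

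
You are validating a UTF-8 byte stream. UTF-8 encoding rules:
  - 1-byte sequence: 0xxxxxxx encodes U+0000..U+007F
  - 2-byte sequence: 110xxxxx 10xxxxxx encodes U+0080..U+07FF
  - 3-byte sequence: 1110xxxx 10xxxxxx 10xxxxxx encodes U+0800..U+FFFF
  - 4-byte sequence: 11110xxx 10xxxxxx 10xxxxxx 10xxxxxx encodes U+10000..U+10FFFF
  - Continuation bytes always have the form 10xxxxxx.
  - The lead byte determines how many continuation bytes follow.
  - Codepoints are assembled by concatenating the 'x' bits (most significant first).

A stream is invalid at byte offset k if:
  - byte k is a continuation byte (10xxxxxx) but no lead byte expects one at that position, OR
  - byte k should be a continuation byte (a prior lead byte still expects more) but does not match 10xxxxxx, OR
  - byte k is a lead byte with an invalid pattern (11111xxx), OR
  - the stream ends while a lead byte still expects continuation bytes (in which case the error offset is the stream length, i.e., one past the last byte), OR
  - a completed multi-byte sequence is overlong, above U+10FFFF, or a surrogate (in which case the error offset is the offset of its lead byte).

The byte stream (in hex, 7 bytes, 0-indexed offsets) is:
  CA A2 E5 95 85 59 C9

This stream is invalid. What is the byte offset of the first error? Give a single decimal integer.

Byte[0]=CA: 2-byte lead, need 1 cont bytes. acc=0xA
Byte[1]=A2: continuation. acc=(acc<<6)|0x22=0x2A2
Completed: cp=U+02A2 (starts at byte 0)
Byte[2]=E5: 3-byte lead, need 2 cont bytes. acc=0x5
Byte[3]=95: continuation. acc=(acc<<6)|0x15=0x155
Byte[4]=85: continuation. acc=(acc<<6)|0x05=0x5545
Completed: cp=U+5545 (starts at byte 2)
Byte[5]=59: 1-byte ASCII. cp=U+0059
Byte[6]=C9: 2-byte lead, need 1 cont bytes. acc=0x9
Byte[7]: stream ended, expected continuation. INVALID

Answer: 7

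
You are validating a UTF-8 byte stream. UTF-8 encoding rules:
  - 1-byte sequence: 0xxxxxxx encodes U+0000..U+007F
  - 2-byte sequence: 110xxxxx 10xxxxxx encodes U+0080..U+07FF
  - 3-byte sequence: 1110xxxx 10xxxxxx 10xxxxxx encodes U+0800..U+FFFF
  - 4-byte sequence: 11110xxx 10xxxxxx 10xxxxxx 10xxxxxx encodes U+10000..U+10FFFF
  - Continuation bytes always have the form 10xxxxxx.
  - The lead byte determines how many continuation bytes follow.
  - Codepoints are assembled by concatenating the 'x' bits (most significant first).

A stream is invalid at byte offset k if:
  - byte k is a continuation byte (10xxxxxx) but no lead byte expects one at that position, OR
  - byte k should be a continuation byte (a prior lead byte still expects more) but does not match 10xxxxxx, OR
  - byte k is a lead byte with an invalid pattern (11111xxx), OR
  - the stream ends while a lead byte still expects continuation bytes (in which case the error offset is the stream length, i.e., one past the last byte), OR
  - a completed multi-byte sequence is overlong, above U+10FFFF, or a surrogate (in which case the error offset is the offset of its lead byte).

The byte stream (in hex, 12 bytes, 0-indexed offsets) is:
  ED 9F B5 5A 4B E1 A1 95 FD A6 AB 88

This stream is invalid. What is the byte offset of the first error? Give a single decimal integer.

Byte[0]=ED: 3-byte lead, need 2 cont bytes. acc=0xD
Byte[1]=9F: continuation. acc=(acc<<6)|0x1F=0x35F
Byte[2]=B5: continuation. acc=(acc<<6)|0x35=0xD7F5
Completed: cp=U+D7F5 (starts at byte 0)
Byte[3]=5A: 1-byte ASCII. cp=U+005A
Byte[4]=4B: 1-byte ASCII. cp=U+004B
Byte[5]=E1: 3-byte lead, need 2 cont bytes. acc=0x1
Byte[6]=A1: continuation. acc=(acc<<6)|0x21=0x61
Byte[7]=95: continuation. acc=(acc<<6)|0x15=0x1855
Completed: cp=U+1855 (starts at byte 5)
Byte[8]=FD: INVALID lead byte (not 0xxx/110x/1110/11110)

Answer: 8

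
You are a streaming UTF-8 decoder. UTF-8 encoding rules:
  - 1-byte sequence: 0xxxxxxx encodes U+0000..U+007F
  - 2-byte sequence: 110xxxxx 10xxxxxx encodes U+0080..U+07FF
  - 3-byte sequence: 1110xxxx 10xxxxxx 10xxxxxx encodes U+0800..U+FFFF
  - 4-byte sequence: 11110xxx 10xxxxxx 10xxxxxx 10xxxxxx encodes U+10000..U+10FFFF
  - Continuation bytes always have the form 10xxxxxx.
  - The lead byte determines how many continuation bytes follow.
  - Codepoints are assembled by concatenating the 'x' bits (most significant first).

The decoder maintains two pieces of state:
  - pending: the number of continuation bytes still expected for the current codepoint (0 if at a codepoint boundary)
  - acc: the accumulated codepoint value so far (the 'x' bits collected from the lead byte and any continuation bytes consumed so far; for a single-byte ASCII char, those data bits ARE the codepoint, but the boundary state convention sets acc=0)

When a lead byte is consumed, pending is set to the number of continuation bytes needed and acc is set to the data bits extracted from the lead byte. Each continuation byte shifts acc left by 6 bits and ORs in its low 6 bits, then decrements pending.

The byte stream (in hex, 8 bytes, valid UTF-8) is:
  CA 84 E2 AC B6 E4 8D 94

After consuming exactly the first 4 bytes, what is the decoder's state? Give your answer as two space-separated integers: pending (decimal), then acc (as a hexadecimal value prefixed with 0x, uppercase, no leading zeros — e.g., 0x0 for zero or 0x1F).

Answer: 1 0xAC

Derivation:
Byte[0]=CA: 2-byte lead. pending=1, acc=0xA
Byte[1]=84: continuation. acc=(acc<<6)|0x04=0x284, pending=0
Byte[2]=E2: 3-byte lead. pending=2, acc=0x2
Byte[3]=AC: continuation. acc=(acc<<6)|0x2C=0xAC, pending=1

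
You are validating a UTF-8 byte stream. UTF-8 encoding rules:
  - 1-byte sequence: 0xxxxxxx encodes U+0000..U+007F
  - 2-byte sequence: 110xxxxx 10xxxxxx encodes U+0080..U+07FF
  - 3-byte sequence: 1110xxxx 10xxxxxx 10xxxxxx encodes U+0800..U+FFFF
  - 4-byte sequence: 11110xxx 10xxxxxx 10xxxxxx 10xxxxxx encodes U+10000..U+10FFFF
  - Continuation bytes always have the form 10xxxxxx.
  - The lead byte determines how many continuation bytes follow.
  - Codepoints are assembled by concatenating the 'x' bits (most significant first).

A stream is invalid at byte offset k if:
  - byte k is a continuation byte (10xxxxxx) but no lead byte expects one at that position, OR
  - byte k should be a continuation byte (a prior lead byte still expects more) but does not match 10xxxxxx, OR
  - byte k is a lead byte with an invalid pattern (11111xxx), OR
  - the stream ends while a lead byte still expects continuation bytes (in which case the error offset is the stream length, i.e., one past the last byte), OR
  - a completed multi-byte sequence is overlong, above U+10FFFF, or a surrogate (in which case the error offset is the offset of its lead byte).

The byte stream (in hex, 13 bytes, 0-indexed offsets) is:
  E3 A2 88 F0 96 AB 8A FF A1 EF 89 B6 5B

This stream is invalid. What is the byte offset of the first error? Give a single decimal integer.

Answer: 7

Derivation:
Byte[0]=E3: 3-byte lead, need 2 cont bytes. acc=0x3
Byte[1]=A2: continuation. acc=(acc<<6)|0x22=0xE2
Byte[2]=88: continuation. acc=(acc<<6)|0x08=0x3888
Completed: cp=U+3888 (starts at byte 0)
Byte[3]=F0: 4-byte lead, need 3 cont bytes. acc=0x0
Byte[4]=96: continuation. acc=(acc<<6)|0x16=0x16
Byte[5]=AB: continuation. acc=(acc<<6)|0x2B=0x5AB
Byte[6]=8A: continuation. acc=(acc<<6)|0x0A=0x16ACA
Completed: cp=U+16ACA (starts at byte 3)
Byte[7]=FF: INVALID lead byte (not 0xxx/110x/1110/11110)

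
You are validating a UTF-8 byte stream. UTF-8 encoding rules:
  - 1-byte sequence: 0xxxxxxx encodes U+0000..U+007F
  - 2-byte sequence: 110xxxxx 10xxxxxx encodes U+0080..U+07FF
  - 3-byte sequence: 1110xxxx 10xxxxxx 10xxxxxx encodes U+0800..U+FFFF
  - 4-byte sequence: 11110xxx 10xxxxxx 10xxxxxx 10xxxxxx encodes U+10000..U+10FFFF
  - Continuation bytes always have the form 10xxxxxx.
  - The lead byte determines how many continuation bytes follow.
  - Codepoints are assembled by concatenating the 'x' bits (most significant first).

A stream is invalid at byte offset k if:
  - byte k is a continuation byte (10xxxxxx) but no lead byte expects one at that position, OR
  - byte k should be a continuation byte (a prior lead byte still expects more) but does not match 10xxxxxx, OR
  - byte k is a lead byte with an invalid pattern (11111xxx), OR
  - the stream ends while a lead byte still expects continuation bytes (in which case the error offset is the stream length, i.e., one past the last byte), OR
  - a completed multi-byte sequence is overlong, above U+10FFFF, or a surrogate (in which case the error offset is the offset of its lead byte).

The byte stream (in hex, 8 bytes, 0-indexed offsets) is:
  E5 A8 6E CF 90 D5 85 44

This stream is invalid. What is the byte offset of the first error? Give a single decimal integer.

Byte[0]=E5: 3-byte lead, need 2 cont bytes. acc=0x5
Byte[1]=A8: continuation. acc=(acc<<6)|0x28=0x168
Byte[2]=6E: expected 10xxxxxx continuation. INVALID

Answer: 2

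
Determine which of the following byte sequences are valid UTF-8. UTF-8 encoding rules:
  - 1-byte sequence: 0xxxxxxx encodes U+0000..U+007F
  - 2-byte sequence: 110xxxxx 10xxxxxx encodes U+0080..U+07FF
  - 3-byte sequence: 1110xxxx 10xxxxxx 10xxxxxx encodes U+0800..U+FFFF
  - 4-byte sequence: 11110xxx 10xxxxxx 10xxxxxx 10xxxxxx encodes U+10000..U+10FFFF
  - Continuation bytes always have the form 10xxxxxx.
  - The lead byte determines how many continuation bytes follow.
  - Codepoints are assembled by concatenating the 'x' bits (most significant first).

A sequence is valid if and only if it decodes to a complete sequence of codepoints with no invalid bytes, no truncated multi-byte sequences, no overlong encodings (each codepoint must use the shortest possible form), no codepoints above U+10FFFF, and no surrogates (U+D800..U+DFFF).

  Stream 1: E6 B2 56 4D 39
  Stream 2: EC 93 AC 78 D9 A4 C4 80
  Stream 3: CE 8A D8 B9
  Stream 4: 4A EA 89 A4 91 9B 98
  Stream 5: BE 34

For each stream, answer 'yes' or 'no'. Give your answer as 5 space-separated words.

Stream 1: error at byte offset 2. INVALID
Stream 2: decodes cleanly. VALID
Stream 3: decodes cleanly. VALID
Stream 4: error at byte offset 4. INVALID
Stream 5: error at byte offset 0. INVALID

Answer: no yes yes no no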